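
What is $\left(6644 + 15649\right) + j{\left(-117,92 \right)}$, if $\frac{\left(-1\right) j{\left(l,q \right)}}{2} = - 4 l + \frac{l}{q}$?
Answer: $\frac{982539}{46} \approx 21360.0$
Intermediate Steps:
$j{\left(l,q \right)} = 8 l - \frac{2 l}{q}$ ($j{\left(l,q \right)} = - 2 \left(- 4 l + \frac{l}{q}\right) = 8 l - \frac{2 l}{q}$)
$\left(6644 + 15649\right) + j{\left(-117,92 \right)} = \left(6644 + 15649\right) + \left(8 \left(-117\right) - - \frac{234}{92}\right) = 22293 - \left(936 - \frac{117}{46}\right) = 22293 + \left(-936 + \frac{117}{46}\right) = 22293 - \frac{42939}{46} = \frac{982539}{46}$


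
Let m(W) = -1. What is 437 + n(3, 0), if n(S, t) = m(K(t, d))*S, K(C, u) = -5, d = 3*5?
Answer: 434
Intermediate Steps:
d = 15
n(S, t) = -S
437 + n(3, 0) = 437 - 1*3 = 437 - 3 = 434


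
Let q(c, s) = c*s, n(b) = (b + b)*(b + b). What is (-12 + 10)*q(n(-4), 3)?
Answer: -384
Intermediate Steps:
n(b) = 4*b² (n(b) = (2*b)*(2*b) = 4*b²)
(-12 + 10)*q(n(-4), 3) = (-12 + 10)*((4*(-4)²)*3) = -2*4*16*3 = -128*3 = -2*192 = -384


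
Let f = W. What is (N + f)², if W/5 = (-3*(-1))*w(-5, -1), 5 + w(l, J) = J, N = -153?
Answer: 59049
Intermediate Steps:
w(l, J) = -5 + J
W = -90 (W = 5*((-3*(-1))*(-5 - 1)) = 5*(3*(-6)) = 5*(-18) = -90)
f = -90
(N + f)² = (-153 - 90)² = (-243)² = 59049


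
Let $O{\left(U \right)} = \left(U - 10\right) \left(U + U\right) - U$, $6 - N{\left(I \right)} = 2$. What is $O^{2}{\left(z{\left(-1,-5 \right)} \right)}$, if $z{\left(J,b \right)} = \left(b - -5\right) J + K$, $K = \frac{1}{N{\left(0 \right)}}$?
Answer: $\frac{1681}{64} \approx 26.266$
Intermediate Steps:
$N{\left(I \right)} = 4$ ($N{\left(I \right)} = 6 - 2 = 4$)
$K = \frac{1}{4} \approx 0.25$
$z{\left(J,b \right)} = \frac{1}{4} + J \left(5 + b\right)$ ($z{\left(J,b \right)} = \left(b - -5\right) J + \frac{1}{4} = \left(b + 5\right) J + \frac{1}{4} = \left(5 + b\right) J + \frac{1}{4} = J \left(5 + b\right) + \frac{1}{4} = \frac{1}{4} + J \left(5 + b\right)$)
$O{\left(U \right)} = - U + 2 U \left(-10 + U\right)$ ($O{\left(U \right)} = \left(-10 + U\right) 2 U - U = 2 U \left(-10 + U\right) - U = - U + 2 U \left(-10 + U\right)$)
$O^{2}{\left(z{\left(-1,-5 \right)} \right)} = \left(\left(\frac{1}{4} + 5 \left(-1\right) - -5\right) \left(-21 + 2 \left(\frac{1}{4} + 5 \left(-1\right) - -5\right)\right)\right)^{2} = \left(\left(\frac{1}{4} - 5 + 5\right) \left(-21 + 2 \left(\frac{1}{4} - 5 + 5\right)\right)\right)^{2} = \left(\frac{-21 + 2 \cdot \frac{1}{4}}{4}\right)^{2} = \left(\frac{-21 + \frac{1}{2}}{4}\right)^{2} = \left(\frac{1}{4} \left(- \frac{41}{2}\right)\right)^{2} = \left(- \frac{41}{8}\right)^{2} = \frac{1681}{64}$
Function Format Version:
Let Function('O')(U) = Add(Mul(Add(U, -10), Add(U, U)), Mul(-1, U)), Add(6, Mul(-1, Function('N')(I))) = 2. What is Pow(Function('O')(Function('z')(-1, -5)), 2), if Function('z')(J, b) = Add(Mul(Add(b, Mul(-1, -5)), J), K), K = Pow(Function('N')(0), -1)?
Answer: Rational(1681, 64) ≈ 26.266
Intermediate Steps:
Function('N')(I) = 4 (Function('N')(I) = Add(6, Mul(-1, 2)) = Add(6, -2) = 4)
K = Rational(1, 4) (K = Pow(4, -1) = Rational(1, 4) ≈ 0.25000)
Function('z')(J, b) = Add(Rational(1, 4), Mul(J, Add(5, b))) (Function('z')(J, b) = Add(Mul(Add(b, Mul(-1, -5)), J), Rational(1, 4)) = Add(Mul(Add(b, 5), J), Rational(1, 4)) = Add(Mul(Add(5, b), J), Rational(1, 4)) = Add(Mul(J, Add(5, b)), Rational(1, 4)) = Add(Rational(1, 4), Mul(J, Add(5, b))))
Function('O')(U) = Add(Mul(-1, U), Mul(2, U, Add(-10, U))) (Function('O')(U) = Add(Mul(Add(-10, U), Mul(2, U)), Mul(-1, U)) = Add(Mul(2, U, Add(-10, U)), Mul(-1, U)) = Add(Mul(-1, U), Mul(2, U, Add(-10, U))))
Pow(Function('O')(Function('z')(-1, -5)), 2) = Pow(Mul(Add(Rational(1, 4), Mul(5, -1), Mul(-1, -5)), Add(-21, Mul(2, Add(Rational(1, 4), Mul(5, -1), Mul(-1, -5))))), 2) = Pow(Mul(Add(Rational(1, 4), -5, 5), Add(-21, Mul(2, Add(Rational(1, 4), -5, 5)))), 2) = Pow(Mul(Rational(1, 4), Add(-21, Mul(2, Rational(1, 4)))), 2) = Pow(Mul(Rational(1, 4), Add(-21, Rational(1, 2))), 2) = Pow(Mul(Rational(1, 4), Rational(-41, 2)), 2) = Pow(Rational(-41, 8), 2) = Rational(1681, 64)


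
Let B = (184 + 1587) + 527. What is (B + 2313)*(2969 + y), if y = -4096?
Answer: -5196597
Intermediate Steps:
B = 2298 (B = 1771 + 527 = 2298)
(B + 2313)*(2969 + y) = (2298 + 2313)*(2969 - 4096) = 4611*(-1127) = -5196597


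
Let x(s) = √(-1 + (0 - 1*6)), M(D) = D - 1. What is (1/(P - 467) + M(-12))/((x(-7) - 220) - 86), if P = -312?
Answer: 3099168/72947897 + 10128*I*√7/72947897 ≈ 0.042485 + 0.00036733*I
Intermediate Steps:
M(D) = -1 + D
x(s) = I*√7 (x(s) = √(-1 + (0 - 6)) = √(-1 - 6) = √(-7) = I*√7)
(1/(P - 467) + M(-12))/((x(-7) - 220) - 86) = (1/(-312 - 467) + (-1 - 12))/((I*√7 - 220) - 86) = (1/(-779) - 13)/((-220 + I*√7) - 86) = (-1/779 - 13)/(-306 + I*√7) = -10128/(779*(-306 + I*√7))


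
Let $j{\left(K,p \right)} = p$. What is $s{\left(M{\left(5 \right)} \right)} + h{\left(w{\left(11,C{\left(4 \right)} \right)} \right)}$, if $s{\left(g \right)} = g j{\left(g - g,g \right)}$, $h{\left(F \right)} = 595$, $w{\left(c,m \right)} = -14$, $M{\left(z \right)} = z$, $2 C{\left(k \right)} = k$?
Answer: $620$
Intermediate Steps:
$C{\left(k \right)} = \frac{k}{2}$
$s{\left(g \right)} = g^{2}$ ($s{\left(g \right)} = g g = g^{2}$)
$s{\left(M{\left(5 \right)} \right)} + h{\left(w{\left(11,C{\left(4 \right)} \right)} \right)} = 5^{2} + 595 = 25 + 595 = 620$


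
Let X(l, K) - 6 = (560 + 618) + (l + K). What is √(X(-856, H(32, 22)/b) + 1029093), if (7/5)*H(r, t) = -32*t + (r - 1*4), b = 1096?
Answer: 619*√9883454/1918 ≈ 1014.6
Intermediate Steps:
H(r, t) = -20/7 - 160*t/7 + 5*r/7 (H(r, t) = 5*(-32*t + (r - 1*4))/7 = 5*(-32*t + (r - 4))/7 = 5*(-32*t + (-4 + r))/7 = 5*(-4 + r - 32*t)/7 = -20/7 - 160*t/7 + 5*r/7)
X(l, K) = 1184 + K + l (X(l, K) = 6 + ((560 + 618) + (l + K)) = 6 + (1178 + (K + l)) = 6 + (1178 + K + l) = 1184 + K + l)
√(X(-856, H(32, 22)/b) + 1029093) = √((1184 + (-20/7 - 160/7*22 + (5/7)*32)/1096 - 856) + 1029093) = √((1184 + (-20/7 - 3520/7 + 160/7)*(1/1096) - 856) + 1029093) = √((1184 - 3380/7*1/1096 - 856) + 1029093) = √((1184 - 845/1918 - 856) + 1029093) = √(628259/1918 + 1029093) = √(1974428633/1918) = 619*√9883454/1918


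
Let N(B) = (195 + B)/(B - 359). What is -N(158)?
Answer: 353/201 ≈ 1.7562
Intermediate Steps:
N(B) = (195 + B)/(-359 + B)
-N(158) = -(195 + 158)/(-359 + 158) = -353/(-201) = -(-1)*353/201 = -1*(-353/201) = 353/201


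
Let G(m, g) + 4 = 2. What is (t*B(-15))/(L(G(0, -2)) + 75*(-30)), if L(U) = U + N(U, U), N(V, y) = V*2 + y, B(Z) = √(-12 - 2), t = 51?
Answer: -51*I*√14/2258 ≈ -0.08451*I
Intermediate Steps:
G(m, g) = -2 (G(m, g) = -4 + 2 = -2)
B(Z) = I*√14 (B(Z) = √(-14) = I*√14)
N(V, y) = y + 2*V (N(V, y) = 2*V + y = y + 2*V)
L(U) = 4*U (L(U) = U + (U + 2*U) = U + 3*U = 4*U)
(t*B(-15))/(L(G(0, -2)) + 75*(-30)) = (51*(I*√14))/(4*(-2) + 75*(-30)) = (51*I*√14)/(-8 - 2250) = (51*I*√14)/(-2258) = (51*I*√14)*(-1/2258) = -51*I*√14/2258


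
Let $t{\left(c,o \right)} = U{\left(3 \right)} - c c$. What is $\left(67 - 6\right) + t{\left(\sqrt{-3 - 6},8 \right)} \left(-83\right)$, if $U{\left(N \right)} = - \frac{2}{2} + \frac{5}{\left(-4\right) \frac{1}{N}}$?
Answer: $- \frac{1167}{4} \approx -291.75$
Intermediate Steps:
$U{\left(N \right)} = -1 - \frac{5 N}{4}$ ($U{\left(N \right)} = \left(-2\right) \frac{1}{2} + 5 \left(- \frac{N}{4}\right) = -1 - \frac{5 N}{4}$)
$t{\left(c,o \right)} = - \frac{19}{4} - c^{2}$ ($t{\left(c,o \right)} = \left(-1 - \frac{15}{4}\right) - c c = \left(-1 - \frac{15}{4}\right) - c^{2} = - \frac{19}{4} - c^{2}$)
$\left(67 - 6\right) + t{\left(\sqrt{-3 - 6},8 \right)} \left(-83\right) = \left(67 - 6\right) + \left(- \frac{19}{4} - \left(\sqrt{-3 - 6}\right)^{2}\right) \left(-83\right) = 61 + \left(- \frac{19}{4} - \left(\sqrt{-9}\right)^{2}\right) \left(-83\right) = 61 + \left(- \frac{19}{4} - \left(3 i\right)^{2}\right) \left(-83\right) = 61 + \left(- \frac{19}{4} - -9\right) \left(-83\right) = 61 + \left(- \frac{19}{4} + 9\right) \left(-83\right) = 61 + \frac{17}{4} \left(-83\right) = 61 - \frac{1411}{4} = - \frac{1167}{4}$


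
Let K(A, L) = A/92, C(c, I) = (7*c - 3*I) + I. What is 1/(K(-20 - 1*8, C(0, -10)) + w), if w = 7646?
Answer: 23/175851 ≈ 0.00013079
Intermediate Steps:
C(c, I) = -2*I + 7*c (C(c, I) = (-3*I + 7*c) + I = -2*I + 7*c)
K(A, L) = A/92 (K(A, L) = A*(1/92) = A/92)
1/(K(-20 - 1*8, C(0, -10)) + w) = 1/((-20 - 1*8)/92 + 7646) = 1/((-20 - 8)/92 + 7646) = 1/((1/92)*(-28) + 7646) = 1/(-7/23 + 7646) = 1/(175851/23) = 23/175851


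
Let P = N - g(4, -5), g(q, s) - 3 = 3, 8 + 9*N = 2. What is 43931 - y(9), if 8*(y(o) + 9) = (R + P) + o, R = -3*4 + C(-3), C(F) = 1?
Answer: 527293/12 ≈ 43941.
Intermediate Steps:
N = -⅔ (N = -8/9 + (⅑)*2 = -8/9 + 2/9 = -⅔ ≈ -0.66667)
g(q, s) = 6 (g(q, s) = 3 + 3 = 6)
R = -11 (R = -3*4 + 1 = -12 + 1 = -11)
P = -20/3 (P = -⅔ - 1*6 = -⅔ - 6 = -20/3 ≈ -6.6667)
y(o) = -269/24 + o/8 (y(o) = -9 + ((-11 - 20/3) + o)/8 = -9 + (-53/3 + o)/8 = -9 + (-53/24 + o/8) = -269/24 + o/8)
43931 - y(9) = 43931 - (-269/24 + (⅛)*9) = 43931 - (-269/24 + 9/8) = 43931 - 1*(-121/12) = 43931 + 121/12 = 527293/12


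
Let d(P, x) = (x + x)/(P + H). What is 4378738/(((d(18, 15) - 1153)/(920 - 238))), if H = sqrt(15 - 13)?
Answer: -553549400111708/213412679 + 44794489740*sqrt(2)/213412679 ≈ -2.5935e+6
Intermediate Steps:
H = sqrt(2) ≈ 1.4142
d(P, x) = 2*x/(P + sqrt(2)) (d(P, x) = (x + x)/(P + sqrt(2)) = (2*x)/(P + sqrt(2)) = 2*x/(P + sqrt(2)))
4378738/(((d(18, 15) - 1153)/(920 - 238))) = 4378738/(((2*15/(18 + sqrt(2)) - 1153)/(920 - 238))) = 4378738/(((30/(18 + sqrt(2)) - 1153)/682)) = 4378738/(((-1153 + 30/(18 + sqrt(2)))*(1/682))) = 4378738/(-1153/682 + 15/(341*(18 + sqrt(2))))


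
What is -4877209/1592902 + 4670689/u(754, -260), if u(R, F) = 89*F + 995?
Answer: -7547955642783/35274814790 ≈ -213.98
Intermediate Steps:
u(R, F) = 995 + 89*F
-4877209/1592902 + 4670689/u(754, -260) = -4877209/1592902 + 4670689/(995 + 89*(-260)) = -4877209*1/1592902 + 4670689/(995 - 23140) = -4877209/1592902 + 4670689/(-22145) = -4877209/1592902 + 4670689*(-1/22145) = -4877209/1592902 - 4670689/22145 = -7547955642783/35274814790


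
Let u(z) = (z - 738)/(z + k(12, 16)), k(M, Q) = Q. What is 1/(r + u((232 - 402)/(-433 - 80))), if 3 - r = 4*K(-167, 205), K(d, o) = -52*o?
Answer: 4189/178442315 ≈ 2.3475e-5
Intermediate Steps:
u(z) = (-738 + z)/(16 + z) (u(z) = (z - 738)/(z + 16) = (-738 + z)/(16 + z))
r = 42643 (r = 3 - 4*(-52*205) = 3 - 4*(-10660) = 3 - 1*(-42640) = 3 + 42640 = 42643)
1/(r + u((232 - 402)/(-433 - 80))) = 1/(42643 + (-738 + (232 - 402)/(-433 - 80))/(16 + (232 - 402)/(-433 - 80))) = 1/(42643 + (-738 - 170/(-513))/(16 - 170/(-513))) = 1/(42643 + (-738 - 170*(-1/513))/(16 - 170*(-1/513))) = 1/(42643 + (-738 + 170/513)/(16 + 170/513)) = 1/(42643 - 378424/513/(8378/513)) = 1/(42643 + (513/8378)*(-378424/513)) = 1/(42643 - 189212/4189) = 1/(178442315/4189) = 4189/178442315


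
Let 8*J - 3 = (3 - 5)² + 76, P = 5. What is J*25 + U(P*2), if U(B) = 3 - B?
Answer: 2019/8 ≈ 252.38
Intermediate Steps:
J = 83/8 (J = 3/8 + ((3 - 5)² + 76)/8 = 3/8 + ((-2)² + 76)/8 = 3/8 + (4 + 76)/8 = 3/8 + (⅛)*80 = 3/8 + 10 = 83/8 ≈ 10.375)
J*25 + U(P*2) = (83/8)*25 + (3 - 5*2) = 2075/8 + (3 - 1*10) = 2075/8 + (3 - 10) = 2075/8 - 7 = 2019/8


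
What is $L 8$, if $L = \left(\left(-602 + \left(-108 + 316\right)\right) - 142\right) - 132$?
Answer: $-5344$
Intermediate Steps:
$L = -668$ ($L = \left(\left(-602 + 208\right) - 142\right) - 132 = \left(-394 - 142\right) - 132 = -536 - 132 = -668$)
$L 8 = \left(-668\right) 8 = -5344$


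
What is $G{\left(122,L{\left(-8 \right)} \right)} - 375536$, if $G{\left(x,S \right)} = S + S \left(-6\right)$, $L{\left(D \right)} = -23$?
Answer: $-375421$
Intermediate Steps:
$G{\left(x,S \right)} = - 5 S$ ($G{\left(x,S \right)} = S - 6 S = - 5 S$)
$G{\left(122,L{\left(-8 \right)} \right)} - 375536 = \left(-5\right) \left(-23\right) - 375536 = 115 - 375536 = -375421$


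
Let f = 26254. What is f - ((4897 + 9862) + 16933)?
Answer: -5438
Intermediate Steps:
f - ((4897 + 9862) + 16933) = 26254 - ((4897 + 9862) + 16933) = 26254 - (14759 + 16933) = 26254 - 1*31692 = 26254 - 31692 = -5438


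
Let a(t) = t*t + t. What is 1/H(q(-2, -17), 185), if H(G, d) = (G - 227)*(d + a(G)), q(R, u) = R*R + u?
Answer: -1/81840 ≈ -1.2219e-5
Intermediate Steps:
a(t) = t + t² (a(t) = t² + t = t + t²)
q(R, u) = u + R² (q(R, u) = R² + u = u + R²)
H(G, d) = (-227 + G)*(d + G*(1 + G)) (H(G, d) = (G - 227)*(d + G*(1 + G)) = (-227 + G)*(d + G*(1 + G)))
1/H(q(-2, -17), 185) = 1/((-17 + (-2)²)³ - 227*(-17 + (-2)²) - 227*185 - 226*(-17 + (-2)²)² + (-17 + (-2)²)*185) = 1/((-17 + 4)³ - 227*(-17 + 4) - 41995 - 226*(-17 + 4)² + (-17 + 4)*185) = 1/((-13)³ - 227*(-13) - 41995 - 226*(-13)² - 13*185) = 1/(-2197 + 2951 - 41995 - 226*169 - 2405) = 1/(-2197 + 2951 - 41995 - 38194 - 2405) = 1/(-81840) = -1/81840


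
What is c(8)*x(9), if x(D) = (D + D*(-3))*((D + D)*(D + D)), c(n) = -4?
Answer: 23328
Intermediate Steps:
x(D) = -8*D³ (x(D) = (D - 3*D)*((2*D)*(2*D)) = (-2*D)*(4*D²) = -8*D³)
c(8)*x(9) = -(-32)*9³ = -(-32)*729 = -4*(-5832) = 23328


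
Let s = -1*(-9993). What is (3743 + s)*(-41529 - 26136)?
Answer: -929446440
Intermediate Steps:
s = 9993
(3743 + s)*(-41529 - 26136) = (3743 + 9993)*(-41529 - 26136) = 13736*(-67665) = -929446440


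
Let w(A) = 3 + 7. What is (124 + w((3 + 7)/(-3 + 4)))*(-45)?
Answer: -6030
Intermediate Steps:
w(A) = 10
(124 + w((3 + 7)/(-3 + 4)))*(-45) = (124 + 10)*(-45) = 134*(-45) = -6030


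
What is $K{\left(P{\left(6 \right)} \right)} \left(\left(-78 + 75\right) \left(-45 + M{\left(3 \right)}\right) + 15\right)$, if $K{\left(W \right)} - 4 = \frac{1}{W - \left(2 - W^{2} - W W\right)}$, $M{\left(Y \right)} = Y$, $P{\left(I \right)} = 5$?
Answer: $\frac{30033}{53} \approx 566.66$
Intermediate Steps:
$K{\left(W \right)} = 4 + \frac{1}{-2 + W + 2 W^{2}}$ ($K{\left(W \right)} = 4 + \frac{1}{W - \left(2 - W^{2} - W W\right)} = 4 + \frac{1}{W + \left(\left(W^{2} + W^{2}\right) - 2\right)} = 4 + \frac{1}{W + \left(2 W^{2} - 2\right)} = 4 + \frac{1}{W + \left(-2 + 2 W^{2}\right)} = 4 + \frac{1}{-2 + W + 2 W^{2}}$)
$K{\left(P{\left(6 \right)} \right)} \left(\left(-78 + 75\right) \left(-45 + M{\left(3 \right)}\right) + 15\right) = \frac{-7 + 4 \cdot 5 + 8 \cdot 5^{2}}{-2 + 5 + 2 \cdot 5^{2}} \left(\left(-78 + 75\right) \left(-45 + 3\right) + 15\right) = \frac{-7 + 20 + 8 \cdot 25}{-2 + 5 + 2 \cdot 25} \left(\left(-3\right) \left(-42\right) + 15\right) = \frac{-7 + 20 + 200}{-2 + 5 + 50} \left(126 + 15\right) = \frac{1}{53} \cdot 213 \cdot 141 = \frac{213}{53} \cdot 141 = \frac{30033}{53}$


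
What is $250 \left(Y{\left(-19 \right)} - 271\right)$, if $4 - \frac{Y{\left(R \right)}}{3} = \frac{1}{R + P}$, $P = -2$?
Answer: $- \frac{453000}{7} \approx -64714.0$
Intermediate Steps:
$Y{\left(R \right)} = 12 - \frac{3}{-2 + R}$ ($Y{\left(R \right)} = 12 - \frac{3}{R - 2} = 12 - \frac{3}{-2 + R}$)
$250 \left(Y{\left(-19 \right)} - 271\right) = 250 \left(\frac{3 \left(-9 + 4 \left(-19\right)\right)}{-2 - 19} - 271\right) = 250 \left(\frac{3 \left(-9 - 76\right)}{-21} - 271\right) = 250 \left(3 \left(- \frac{1}{21}\right) \left(-85\right) - 271\right) = 250 \left(\frac{85}{7} - 271\right) = 250 \left(- \frac{1812}{7}\right) = - \frac{453000}{7}$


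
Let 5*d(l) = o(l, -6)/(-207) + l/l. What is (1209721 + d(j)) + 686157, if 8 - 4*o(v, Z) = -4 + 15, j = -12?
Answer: 2616311917/1380 ≈ 1.8959e+6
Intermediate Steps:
o(v, Z) = -¾ (o(v, Z) = 2 - (-4 + 15)/4 = 2 - ¼*11 = 2 - 11/4 = -¾)
d(l) = 277/1380 (d(l) = (-¾/(-207) + l/l)/5 = (-¾*(-1/207) + 1)/5 = (1/276 + 1)/5 = (⅕)*(277/276) = 277/1380)
(1209721 + d(j)) + 686157 = (1209721 + 277/1380) + 686157 = 1669415257/1380 + 686157 = 2616311917/1380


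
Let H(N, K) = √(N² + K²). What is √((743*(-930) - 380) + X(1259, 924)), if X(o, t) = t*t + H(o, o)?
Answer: √(162406 + 1259*√2) ≈ 405.20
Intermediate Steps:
H(N, K) = √(K² + N²)
X(o, t) = t² + √2*√(o²) (X(o, t) = t*t + √(o² + o²) = t² + √(2*o²) = t² + √2*√(o²))
√((743*(-930) - 380) + X(1259, 924)) = √((743*(-930) - 380) + (924² + √2*√(1259²))) = √((-690990 - 380) + (853776 + √2*√1585081)) = √(-691370 + (853776 + √2*1259)) = √(-691370 + (853776 + 1259*√2)) = √(162406 + 1259*√2)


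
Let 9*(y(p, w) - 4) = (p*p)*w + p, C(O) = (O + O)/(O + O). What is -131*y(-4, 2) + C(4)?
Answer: -8375/9 ≈ -930.56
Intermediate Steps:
C(O) = 1 (C(O) = (2*O)/((2*O)) = (2*O)*(1/(2*O)) = 1)
y(p, w) = 4 + p/9 + w*p**2/9 (y(p, w) = 4 + ((p*p)*w + p)/9 = 4 + (p**2*w + p)/9 = 4 + (w*p**2 + p)/9 = 4 + (p + w*p**2)/9 = 4 + (p/9 + w*p**2/9) = 4 + p/9 + w*p**2/9)
-131*y(-4, 2) + C(4) = -131*(4 + (1/9)*(-4) + (1/9)*2*(-4)**2) + 1 = -131*(4 - 4/9 + (1/9)*2*16) + 1 = -131*(4 - 4/9 + 32/9) + 1 = -131*64/9 + 1 = -8384/9 + 1 = -8375/9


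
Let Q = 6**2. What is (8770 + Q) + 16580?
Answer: 25386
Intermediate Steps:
Q = 36
(8770 + Q) + 16580 = (8770 + 36) + 16580 = 8806 + 16580 = 25386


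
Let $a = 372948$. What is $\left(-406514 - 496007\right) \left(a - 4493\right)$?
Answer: $-332538375055$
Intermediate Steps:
$\left(-406514 - 496007\right) \left(a - 4493\right) = \left(-406514 - 496007\right) \left(372948 - 4493\right) = \left(-902521\right) 368455 = -332538375055$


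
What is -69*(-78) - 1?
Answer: 5381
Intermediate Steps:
-69*(-78) - 1 = 5382 - 1 = 5381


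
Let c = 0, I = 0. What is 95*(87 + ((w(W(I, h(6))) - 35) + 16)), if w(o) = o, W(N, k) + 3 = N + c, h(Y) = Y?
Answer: 6175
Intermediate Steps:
W(N, k) = -3 + N (W(N, k) = -3 + (N + 0) = -3 + N)
95*(87 + ((w(W(I, h(6))) - 35) + 16)) = 95*(87 + (((-3 + 0) - 35) + 16)) = 95*(87 + ((-3 - 35) + 16)) = 95*(87 + (-38 + 16)) = 95*(87 - 22) = 95*65 = 6175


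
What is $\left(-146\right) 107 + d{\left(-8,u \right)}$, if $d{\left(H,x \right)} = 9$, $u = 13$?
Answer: $-15613$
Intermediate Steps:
$\left(-146\right) 107 + d{\left(-8,u \right)} = \left(-146\right) 107 + 9 = -15622 + 9 = -15613$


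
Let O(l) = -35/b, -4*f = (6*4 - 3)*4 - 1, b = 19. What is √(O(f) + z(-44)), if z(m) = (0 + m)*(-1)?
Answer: 3*√1691/19 ≈ 6.4929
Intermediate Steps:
z(m) = -m (z(m) = m*(-1) = -m)
f = -83/4 (f = -((6*4 - 3)*4 - 1)/4 = -((24 - 3)*4 - 1)/4 = -(21*4 - 1)/4 = -(84 - 1)/4 = -¼*83 = -83/4 ≈ -20.750)
O(l) = -35/19
√(O(f) + z(-44)) = √(-35/19 - 1*(-44)) = √(-35/19 + 44) = √(801/19) = 3*√1691/19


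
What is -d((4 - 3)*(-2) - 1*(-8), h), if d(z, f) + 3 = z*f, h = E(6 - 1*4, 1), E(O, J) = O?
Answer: -9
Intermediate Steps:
h = 2 (h = 6 - 1*4 = 6 - 4 = 2)
d(z, f) = -3 + f*z (d(z, f) = -3 + z*f = -3 + f*z)
-d((4 - 3)*(-2) - 1*(-8), h) = -(-3 + 2*((4 - 3)*(-2) - 1*(-8))) = -(-3 + 2*(1*(-2) + 8)) = -(-3 + 2*(-2 + 8)) = -(-3 + 2*6) = -(-3 + 12) = -1*9 = -9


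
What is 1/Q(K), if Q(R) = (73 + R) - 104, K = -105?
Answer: -1/136 ≈ -0.0073529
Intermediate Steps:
Q(R) = -31 + R
1/Q(K) = 1/(-31 - 105) = 1/(-136) = -1/136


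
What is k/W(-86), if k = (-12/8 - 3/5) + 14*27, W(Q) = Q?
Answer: -3759/860 ≈ -4.3709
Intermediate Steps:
k = 3759/10 (k = (-12*⅛ - 3*⅕) + 378 = (-3/2 - ⅗) + 378 = -21/10 + 378 = 3759/10 ≈ 375.90)
k/W(-86) = (3759/10)/(-86) = (3759/10)*(-1/86) = -3759/860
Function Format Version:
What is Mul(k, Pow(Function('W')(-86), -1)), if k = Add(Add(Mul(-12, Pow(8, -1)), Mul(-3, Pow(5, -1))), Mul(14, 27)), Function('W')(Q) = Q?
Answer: Rational(-3759, 860) ≈ -4.3709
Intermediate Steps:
k = Rational(3759, 10) (k = Add(Add(Mul(-12, Rational(1, 8)), Mul(-3, Rational(1, 5))), 378) = Add(Add(Rational(-3, 2), Rational(-3, 5)), 378) = Add(Rational(-21, 10), 378) = Rational(3759, 10) ≈ 375.90)
Mul(k, Pow(Function('W')(-86), -1)) = Mul(Rational(3759, 10), Pow(-86, -1)) = Mul(Rational(3759, 10), Rational(-1, 86)) = Rational(-3759, 860)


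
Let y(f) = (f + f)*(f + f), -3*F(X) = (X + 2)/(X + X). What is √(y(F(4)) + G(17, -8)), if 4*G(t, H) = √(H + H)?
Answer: √(1 + 4*I)/2 ≈ 0.80024 + 0.62481*I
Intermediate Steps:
F(X) = -(2 + X)/(6*X) (F(X) = -(X + 2)/(3*(X + X)) = -(2 + X)/(3*(2*X)) = -(2 + X)*1/(2*X)/3 = -(2 + X)/(6*X))
y(f) = 4*f² (y(f) = (2*f)*(2*f) = 4*f²)
G(t, H) = √2*√H/4 (G(t, H) = √(H + H)/4 = √(2*H)/4 = (√2*√H)/4 = √2*√H/4)
√(y(F(4)) + G(17, -8)) = √(4*((⅙)*(-2 - 1*4)/4)² + √2*√(-8)/4) = √(4*((⅙)*(¼)*(-2 - 4))² + √2*(2*I*√2)/4) = √(4*((⅙)*(¼)*(-6))² + I) = √(4*(-¼)² + I) = √(4*(1/16) + I) = √(¼ + I)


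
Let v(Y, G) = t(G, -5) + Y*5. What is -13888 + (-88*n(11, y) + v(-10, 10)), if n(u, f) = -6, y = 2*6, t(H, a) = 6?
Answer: -13404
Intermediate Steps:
y = 12
v(Y, G) = 6 + 5*Y (v(Y, G) = 6 + Y*5 = 6 + 5*Y)
-13888 + (-88*n(11, y) + v(-10, 10)) = -13888 + (-88*(-6) + (6 + 5*(-10))) = -13888 + (528 + (6 - 50)) = -13888 + (528 - 44) = -13888 + 484 = -13404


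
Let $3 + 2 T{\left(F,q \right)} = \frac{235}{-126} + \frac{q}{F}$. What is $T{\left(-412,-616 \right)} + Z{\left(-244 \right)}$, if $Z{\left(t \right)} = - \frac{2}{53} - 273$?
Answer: $- \frac{377927231}{1375668} \approx -274.72$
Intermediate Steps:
$Z{\left(t \right)} = - \frac{14471}{53}$ ($Z{\left(t \right)} = \left(-2\right) \frac{1}{53} - 273 = - \frac{2}{53} - 273 = - \frac{14471}{53}$)
$T{\left(F,q \right)} = - \frac{613}{252} + \frac{q}{2 F}$ ($T{\left(F,q \right)} = - \frac{3}{2} + \frac{\frac{235}{-126} + \frac{q}{F}}{2} = - \frac{3}{2} + \frac{235 \left(- \frac{1}{126}\right) + \frac{q}{F}}{2} = - \frac{3}{2} + \frac{- \frac{235}{126} + \frac{q}{F}}{2} = - \frac{3}{2} - \left(\frac{235}{252} - \frac{q}{2 F}\right) = - \frac{613}{252} + \frac{q}{2 F}$)
$T{\left(-412,-616 \right)} + Z{\left(-244 \right)} = \left(- \frac{613}{252} + \frac{1}{2} \left(-616\right) \frac{1}{-412}\right) - \frac{14471}{53} = \left(- \frac{613}{252} + \frac{1}{2} \left(-616\right) \left(- \frac{1}{412}\right)\right) - \frac{14471}{53} = \left(- \frac{613}{252} + \frac{77}{103}\right) - \frac{14471}{53} = - \frac{43735}{25956} - \frac{14471}{53} = - \frac{377927231}{1375668}$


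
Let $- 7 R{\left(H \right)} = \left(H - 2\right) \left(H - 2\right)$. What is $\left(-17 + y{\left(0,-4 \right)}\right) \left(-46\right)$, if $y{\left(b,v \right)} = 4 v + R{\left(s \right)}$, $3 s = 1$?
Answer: $\frac{96784}{63} \approx 1536.3$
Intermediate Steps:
$s = \frac{1}{3}$ ($s = \frac{1}{3} \cdot 1 = \frac{1}{3} \approx 0.33333$)
$R{\left(H \right)} = - \frac{\left(-2 + H\right)^{2}}{7}$ ($R{\left(H \right)} = - \frac{\left(H - 2\right) \left(H - 2\right)}{7} = - \frac{\left(-2 + H\right) \left(-2 + H\right)}{7} = - \frac{\left(-2 + H\right)^{2}}{7}$)
$y{\left(b,v \right)} = - \frac{25}{63} + 4 v$ ($y{\left(b,v \right)} = 4 v - \frac{\left(-2 + \frac{1}{3}\right)^{2}}{7} = 4 v - \frac{\left(- \frac{5}{3}\right)^{2}}{7} = 4 v - \frac{25}{63} = - \frac{25}{63} + 4 v$)
$\left(-17 + y{\left(0,-4 \right)}\right) \left(-46\right) = \left(-17 + \left(- \frac{25}{63} + 4 \left(-4\right)\right)\right) \left(-46\right) = \left(-17 - \frac{1033}{63}\right) \left(-46\right) = \left(- \frac{2104}{63}\right) \left(-46\right) = \frac{96784}{63}$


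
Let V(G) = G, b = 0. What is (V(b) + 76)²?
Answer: 5776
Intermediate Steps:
(V(b) + 76)² = (0 + 76)² = 76² = 5776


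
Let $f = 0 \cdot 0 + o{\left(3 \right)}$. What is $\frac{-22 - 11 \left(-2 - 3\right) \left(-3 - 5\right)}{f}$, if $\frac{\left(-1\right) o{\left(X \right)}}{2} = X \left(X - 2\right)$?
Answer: $77$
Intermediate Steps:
$o{\left(X \right)} = - 2 X \left(-2 + X\right)$ ($o{\left(X \right)} = - 2 X \left(X - 2\right) = - 2 X \left(-2 + X\right)$)
$f = -6$ ($f = 0 \cdot 0 + 2 \cdot 3 \left(2 - 3\right) = 0 + 2 \cdot 3 \left(2 - 3\right) = 0 + 2 \cdot 3 \left(-1\right) = 0 - 6 = -6$)
$\frac{-22 - 11 \left(-2 - 3\right) \left(-3 - 5\right)}{f} = \frac{-22 - 11 \left(-2 - 3\right) \left(-3 - 5\right)}{-6} = \left(-22 - 11 \left(\left(-5\right) \left(-8\right)\right)\right) \left(- \frac{1}{6}\right) = \left(-22 - 440\right) \left(- \frac{1}{6}\right) = \left(-462\right) \left(- \frac{1}{6}\right) = 77$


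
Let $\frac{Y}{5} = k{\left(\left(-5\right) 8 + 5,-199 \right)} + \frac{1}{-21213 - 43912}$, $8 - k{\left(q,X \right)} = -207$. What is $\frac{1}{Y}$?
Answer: $\frac{13025}{14001874} \approx 0.00093023$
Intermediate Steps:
$k{\left(q,X \right)} = 215$ ($k{\left(q,X \right)} = 8 - -207 = 8 + 207 = 215$)
$Y = \frac{14001874}{13025}$ ($Y = 5 \left(215 + \frac{1}{-21213 - 43912}\right) = 5 \left(215 + \frac{1}{-65125}\right) = 5 \left(215 - \frac{1}{65125}\right) = 5 \cdot \frac{14001874}{65125} = \frac{14001874}{13025} \approx 1075.0$)
$\frac{1}{Y} = \frac{1}{\frac{14001874}{13025}} = \frac{13025}{14001874}$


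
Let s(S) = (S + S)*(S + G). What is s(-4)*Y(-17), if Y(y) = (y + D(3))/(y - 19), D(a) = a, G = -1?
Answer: 140/9 ≈ 15.556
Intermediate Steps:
Y(y) = (3 + y)/(-19 + y) (Y(y) = (y + 3)/(y - 19) = (3 + y)/(-19 + y))
s(S) = 2*S*(-1 + S) (s(S) = (S + S)*(S - 1) = (2*S)*(-1 + S) = 2*S*(-1 + S))
s(-4)*Y(-17) = (2*(-4)*(-1 - 4))*((3 - 17)/(-19 - 17)) = (2*(-4)*(-5))*(-14/(-36)) = 40*(-1/36*(-14)) = 40*(7/18) = 140/9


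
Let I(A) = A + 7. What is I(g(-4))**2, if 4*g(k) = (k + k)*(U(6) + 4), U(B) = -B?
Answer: 121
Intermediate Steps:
g(k) = -k (g(k) = ((k + k)*(-1*6 + 4))/4 = ((2*k)*(-6 + 4))/4 = ((2*k)*(-2))/4 = (-4*k)/4 = -k)
I(A) = 7 + A
I(g(-4))**2 = (7 - 1*(-4))**2 = (7 + 4)**2 = 11**2 = 121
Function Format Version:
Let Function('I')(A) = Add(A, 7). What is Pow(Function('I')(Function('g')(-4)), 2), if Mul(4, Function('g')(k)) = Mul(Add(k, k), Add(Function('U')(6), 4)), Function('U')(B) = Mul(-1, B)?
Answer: 121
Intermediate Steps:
Function('g')(k) = Mul(-1, k) (Function('g')(k) = Mul(Rational(1, 4), Mul(Add(k, k), Add(Mul(-1, 6), 4))) = Mul(Rational(1, 4), Mul(Mul(2, k), Add(-6, 4))) = Mul(Rational(1, 4), Mul(Mul(2, k), -2)) = Mul(Rational(1, 4), Mul(-4, k)) = Mul(-1, k))
Function('I')(A) = Add(7, A)
Pow(Function('I')(Function('g')(-4)), 2) = Pow(Add(7, Mul(-1, -4)), 2) = Pow(Add(7, 4), 2) = Pow(11, 2) = 121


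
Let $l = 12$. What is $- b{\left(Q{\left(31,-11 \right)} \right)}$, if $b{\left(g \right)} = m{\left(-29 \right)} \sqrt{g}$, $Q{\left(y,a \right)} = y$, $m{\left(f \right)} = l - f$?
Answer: $- 41 \sqrt{31} \approx -228.28$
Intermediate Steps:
$m{\left(f \right)} = 12 - f$
$b{\left(g \right)} = 41 \sqrt{g}$ ($b{\left(g \right)} = \left(12 - -29\right) \sqrt{g} = \left(12 + 29\right) \sqrt{g} = 41 \sqrt{g}$)
$- b{\left(Q{\left(31,-11 \right)} \right)} = - 41 \sqrt{31}$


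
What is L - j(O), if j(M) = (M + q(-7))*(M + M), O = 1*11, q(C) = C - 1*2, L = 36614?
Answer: 36570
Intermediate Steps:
q(C) = -2 + C (q(C) = C - 2 = -2 + C)
O = 11
j(M) = 2*M*(-9 + M) (j(M) = (M + (-2 - 7))*(M + M) = (M - 9)*(2*M) = (-9 + M)*(2*M) = 2*M*(-9 + M))
L - j(O) = 36614 - 2*11*(-9 + 11) = 36614 - 2*11*2 = 36614 - 1*44 = 36614 - 44 = 36570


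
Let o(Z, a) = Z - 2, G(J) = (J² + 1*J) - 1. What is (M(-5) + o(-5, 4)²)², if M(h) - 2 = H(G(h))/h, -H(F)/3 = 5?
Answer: 2916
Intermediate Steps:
G(J) = -1 + J + J² (G(J) = (J² + J) - 1 = (J + J²) - 1 = -1 + J + J²)
o(Z, a) = -2 + Z
H(F) = -15 (H(F) = -3*5 = -15)
M(h) = 2 - 15/h
(M(-5) + o(-5, 4)²)² = ((2 - 15/(-5)) + (-2 - 5)²)² = ((2 - 15*(-⅕)) + (-7)²)² = ((2 + 3) + 49)² = (5 + 49)² = 54² = 2916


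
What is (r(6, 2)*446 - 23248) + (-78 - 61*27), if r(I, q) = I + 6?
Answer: -19621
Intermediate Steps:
r(I, q) = 6 + I
(r(6, 2)*446 - 23248) + (-78 - 61*27) = ((6 + 6)*446 - 23248) + (-78 - 61*27) = (12*446 - 23248) + (-78 - 1647) = (5352 - 23248) - 1725 = -17896 - 1725 = -19621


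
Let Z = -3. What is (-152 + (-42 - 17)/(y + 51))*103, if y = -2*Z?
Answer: -898469/57 ≈ -15763.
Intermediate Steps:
y = 6 (y = -2*(-3) = 6)
(-152 + (-42 - 17)/(y + 51))*103 = (-152 + (-42 - 17)/(6 + 51))*103 = (-152 - 59/57)*103 = -8723/57*103 = -898469/57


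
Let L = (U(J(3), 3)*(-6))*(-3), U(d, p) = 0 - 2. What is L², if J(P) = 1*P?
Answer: 1296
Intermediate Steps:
J(P) = P
U(d, p) = -2
L = -36 (L = -2*(-6)*(-3) = 12*(-3) = -36)
L² = (-36)² = 1296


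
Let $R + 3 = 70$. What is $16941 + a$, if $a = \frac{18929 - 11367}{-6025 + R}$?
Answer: $\frac{50463458}{2979} \approx 16940.0$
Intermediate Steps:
$R = 67$ ($R = -3 + 70 = 67$)
$a = - \frac{3781}{2979}$ ($a = \frac{18929 - 11367}{-6025 + 67} = \frac{7562}{-5958} = 7562 \left(- \frac{1}{5958}\right) = - \frac{3781}{2979} \approx -1.2692$)
$16941 + a = 16941 - \frac{3781}{2979} = \frac{50463458}{2979}$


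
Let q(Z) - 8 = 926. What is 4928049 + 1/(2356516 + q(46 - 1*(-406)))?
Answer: 11617629115051/2357450 ≈ 4.9280e+6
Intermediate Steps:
q(Z) = 934 (q(Z) = 8 + 926 = 934)
4928049 + 1/(2356516 + q(46 - 1*(-406))) = 4928049 + 1/(2356516 + 934) = 4928049 + 1/2357450 = 11617629115051/2357450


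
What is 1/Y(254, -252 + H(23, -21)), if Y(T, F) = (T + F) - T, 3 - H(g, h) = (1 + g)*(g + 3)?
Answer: -1/873 ≈ -0.0011455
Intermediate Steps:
H(g, h) = 3 - (1 + g)*(3 + g) (H(g, h) = 3 - (1 + g)*(g + 3) = 3 - (1 + g)*(3 + g))
Y(T, F) = F (Y(T, F) = (F + T) - T = F)
1/Y(254, -252 + H(23, -21)) = 1/(-252 - 1*23*(4 + 23)) = 1/(-252 - 1*23*27) = 1/(-252 - 621) = 1/(-873) = -1/873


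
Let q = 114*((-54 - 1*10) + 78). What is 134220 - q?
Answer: 132624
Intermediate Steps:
q = 1596 (q = 114*((-54 - 10) + 78) = 114*(-64 + 78) = 114*14 = 1596)
134220 - q = 134220 - 1*1596 = 134220 - 1596 = 132624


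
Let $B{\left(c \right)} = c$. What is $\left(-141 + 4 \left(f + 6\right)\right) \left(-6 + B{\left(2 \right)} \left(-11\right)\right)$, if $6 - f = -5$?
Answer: $2044$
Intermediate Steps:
$f = 11$ ($f = 6 - -5 = 6 + 5 = 11$)
$\left(-141 + 4 \left(f + 6\right)\right) \left(-6 + B{\left(2 \right)} \left(-11\right)\right) = \left(-141 + 4 \left(11 + 6\right)\right) \left(-6 + 2 \left(-11\right)\right) = \left(-141 + 4 \cdot 17\right) \left(-6 - 22\right) = \left(-141 + 68\right) \left(-28\right) = \left(-73\right) \left(-28\right) = 2044$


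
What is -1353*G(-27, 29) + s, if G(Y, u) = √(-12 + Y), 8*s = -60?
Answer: -15/2 - 1353*I*√39 ≈ -7.5 - 8449.5*I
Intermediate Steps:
s = -15/2 (s = (⅛)*(-60) = -15/2 ≈ -7.5000)
-1353*G(-27, 29) + s = -1353*√(-12 - 27) - 15/2 = -1353*I*√39 - 15/2 = -15/2 - 1353*I*√39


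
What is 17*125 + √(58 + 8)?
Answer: 2125 + √66 ≈ 2133.1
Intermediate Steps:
17*125 + √(58 + 8) = 2125 + √66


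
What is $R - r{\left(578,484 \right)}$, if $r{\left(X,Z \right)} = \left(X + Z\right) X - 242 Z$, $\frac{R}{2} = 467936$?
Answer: $439164$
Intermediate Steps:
$R = 935872$ ($R = 2 \cdot 467936 = 935872$)
$r{\left(X,Z \right)} = - 242 Z + X \left(X + Z\right)$ ($r{\left(X,Z \right)} = X \left(X + Z\right) - 242 Z = - 242 Z + X \left(X + Z\right)$)
$R - r{\left(578,484 \right)} = 935872 - \left(578^{2} - 117128 + 578 \cdot 484\right) = 935872 - \left(334084 - 117128 + 279752\right) = 935872 - 496708 = 439164$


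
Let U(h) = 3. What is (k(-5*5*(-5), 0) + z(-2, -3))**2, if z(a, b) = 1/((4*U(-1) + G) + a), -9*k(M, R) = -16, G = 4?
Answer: 54289/15876 ≈ 3.4196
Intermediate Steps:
k(M, R) = 16/9 (k(M, R) = -1/9*(-16) = 16/9)
z(a, b) = 1/(16 + a) (z(a, b) = 1/((4*3 + 4) + a) = 1/((12 + 4) + a) = 1/(16 + a))
(k(-5*5*(-5), 0) + z(-2, -3))**2 = (16/9 + 1/(16 - 2))**2 = (16/9 + 1/14)**2 = (233/126)**2 = 54289/15876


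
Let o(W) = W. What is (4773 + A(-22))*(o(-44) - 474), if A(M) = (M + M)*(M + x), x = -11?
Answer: -3224550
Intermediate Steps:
A(M) = 2*M*(-11 + M) (A(M) = (M + M)*(M - 11) = (2*M)*(-11 + M) = 2*M*(-11 + M))
(4773 + A(-22))*(o(-44) - 474) = (4773 + 2*(-22)*(-11 - 22))*(-44 - 474) = (4773 + 2*(-22)*(-33))*(-518) = (4773 + 1452)*(-518) = 6225*(-518) = -3224550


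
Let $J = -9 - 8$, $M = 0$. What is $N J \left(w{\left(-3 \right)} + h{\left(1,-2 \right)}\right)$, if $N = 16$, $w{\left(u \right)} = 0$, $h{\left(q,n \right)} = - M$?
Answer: $0$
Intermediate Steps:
$h{\left(q,n \right)} = 0$ ($h{\left(q,n \right)} = \left(-1\right) 0 = 0$)
$J = -17$ ($J = -9 - 8 = -17$)
$N J \left(w{\left(-3 \right)} + h{\left(1,-2 \right)}\right) = 16 \left(-17\right) \left(0 + 0\right) = \left(-272\right) 0 = 0$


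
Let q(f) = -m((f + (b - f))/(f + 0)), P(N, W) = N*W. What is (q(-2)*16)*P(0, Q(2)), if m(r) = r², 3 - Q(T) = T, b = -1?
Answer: 0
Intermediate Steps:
Q(T) = 3 - T
q(f) = -1/f² (q(f) = -((f + (-1 - f))/(f + 0))² = -(-1/f)² = -1/f²)
(q(-2)*16)*P(0, Q(2)) = (-1/(-2)²*16)*(0*(3 - 1*2)) = (-1*¼*16)*(0*(3 - 2)) = (-¼*16)*(0*1) = -4*0 = 0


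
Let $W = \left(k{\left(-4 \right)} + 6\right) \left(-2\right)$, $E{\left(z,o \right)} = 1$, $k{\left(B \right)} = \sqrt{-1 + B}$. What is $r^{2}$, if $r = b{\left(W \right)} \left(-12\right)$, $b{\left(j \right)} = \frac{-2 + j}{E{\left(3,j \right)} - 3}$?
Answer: $6336 + 2016 i \sqrt{5} \approx 6336.0 + 4507.9 i$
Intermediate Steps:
$W = -12 - 2 i \sqrt{5}$ ($W = \left(\sqrt{-1 - 4} + 6\right) \left(-2\right) = \left(\sqrt{-5} + 6\right) \left(-2\right) = \left(i \sqrt{5} + 6\right) \left(-2\right) = \left(6 + i \sqrt{5}\right) \left(-2\right) = -12 - 2 i \sqrt{5} \approx -12.0 - 4.4721 i$)
$b{\left(j \right)} = 1 - \frac{j}{2}$ ($b{\left(j \right)} = \frac{-2 + j}{1 - 3} = \frac{-2 + j}{-2} = \left(-2 + j\right) \left(- \frac{1}{2}\right) = 1 - \frac{j}{2}$)
$r = -84 - 12 i \sqrt{5}$ ($r = \left(1 - \frac{-12 - 2 i \sqrt{5}}{2}\right) \left(-12\right) = \left(1 + \left(6 + i \sqrt{5}\right)\right) \left(-12\right) = \left(7 + i \sqrt{5}\right) \left(-12\right) = -84 - 12 i \sqrt{5} \approx -84.0 - 26.833 i$)
$r^{2} = \left(-84 - 12 i \sqrt{5}\right)^{2}$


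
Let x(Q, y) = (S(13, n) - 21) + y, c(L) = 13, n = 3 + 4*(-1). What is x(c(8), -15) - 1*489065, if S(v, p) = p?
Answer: -489102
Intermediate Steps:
n = -1 (n = 3 - 4 = -1)
x(Q, y) = -22 + y (x(Q, y) = (-1 - 21) + y = -22 + y)
x(c(8), -15) - 1*489065 = (-22 - 15) - 1*489065 = -37 - 489065 = -489102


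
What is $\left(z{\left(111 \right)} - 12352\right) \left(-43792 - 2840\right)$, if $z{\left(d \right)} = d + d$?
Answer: $565646160$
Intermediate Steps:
$z{\left(d \right)} = 2 d$
$\left(z{\left(111 \right)} - 12352\right) \left(-43792 - 2840\right) = \left(2 \cdot 111 - 12352\right) \left(-43792 - 2840\right) = \left(222 - 12352\right) \left(-46632\right) = \left(-12130\right) \left(-46632\right) = 565646160$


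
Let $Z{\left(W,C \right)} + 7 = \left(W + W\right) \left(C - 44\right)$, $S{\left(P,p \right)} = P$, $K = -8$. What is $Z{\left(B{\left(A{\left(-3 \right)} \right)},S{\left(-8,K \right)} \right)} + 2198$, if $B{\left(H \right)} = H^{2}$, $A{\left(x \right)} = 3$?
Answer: $1255$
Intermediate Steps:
$Z{\left(W,C \right)} = -7 + 2 W \left(-44 + C\right)$ ($Z{\left(W,C \right)} = -7 + \left(W + W\right) \left(C - 44\right) = -7 + 2 W \left(-44 + C\right)$)
$Z{\left(B{\left(A{\left(-3 \right)} \right)},S{\left(-8,K \right)} \right)} + 2198 = \left(-7 - 88 \cdot 3^{2} + 2 \left(-8\right) 3^{2}\right) + 2198 = \left(-7 - 792 + 2 \left(-8\right) 9\right) + 2198 = \left(-7 - 792 - 144\right) + 2198 = -943 + 2198 = 1255$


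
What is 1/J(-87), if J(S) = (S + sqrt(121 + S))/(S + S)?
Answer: 15138/7535 + 174*sqrt(34)/7535 ≈ 2.1437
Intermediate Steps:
J(S) = (S + sqrt(121 + S))/(2*S) (J(S) = (S + sqrt(121 + S))/((2*S)) = (S + sqrt(121 + S))*(1/(2*S)) = (S + sqrt(121 + S))/(2*S))
1/J(-87) = 1/((1/2)*(-87 + sqrt(121 - 87))/(-87)) = 1/((1/2)*(-1/87)*(-87 + sqrt(34))) = 1/(1/2 - sqrt(34)/174)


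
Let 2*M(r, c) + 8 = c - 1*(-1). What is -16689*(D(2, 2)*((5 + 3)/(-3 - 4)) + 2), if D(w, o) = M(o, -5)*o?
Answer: -1835790/7 ≈ -2.6226e+5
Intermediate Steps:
M(r, c) = -7/2 + c/2 (M(r, c) = -4 + (c - 1*(-1))/2 = -4 + (c + 1)/2 = -4 + (1 + c)/2 = -4 + (½ + c/2) = -7/2 + c/2)
D(w, o) = -6*o (D(w, o) = (-7/2 + (½)*(-5))*o = (-7/2 - 5/2)*o = -6*o)
-16689*(D(2, 2)*((5 + 3)/(-3 - 4)) + 2) = -16689*((-6*2)*((5 + 3)/(-3 - 4)) + 2) = -16689*(-96/(-7) + 2) = -16689*(-96*(-1)/7 + 2) = -16689*(-12*(-8/7) + 2) = -16689*(96/7 + 2) = -16689*110/7 = -1835790/7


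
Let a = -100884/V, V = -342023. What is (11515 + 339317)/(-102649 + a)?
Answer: -119992613136/35108218043 ≈ -3.4178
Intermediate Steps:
a = 100884/342023 (a = -100884/(-342023) = -100884*(-1/342023) = 100884/342023 ≈ 0.29496)
(11515 + 339317)/(-102649 + a) = (11515 + 339317)/(-102649 + 100884/342023) = 350832/(-35108218043/342023) = 350832*(-342023/35108218043) = -119992613136/35108218043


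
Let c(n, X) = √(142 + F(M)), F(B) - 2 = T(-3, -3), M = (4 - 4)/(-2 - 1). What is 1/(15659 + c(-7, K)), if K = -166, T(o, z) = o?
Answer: 15659/245204140 - √141/245204140 ≈ 6.3813e-5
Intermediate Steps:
M = 0 (M = 0/(-3) = 0*(-⅓) = 0)
F(B) = -1 (F(B) = 2 - 3 = -1)
c(n, X) = √141 (c(n, X) = √(142 - 1) = √141)
1/(15659 + c(-7, K)) = 1/(15659 + √141)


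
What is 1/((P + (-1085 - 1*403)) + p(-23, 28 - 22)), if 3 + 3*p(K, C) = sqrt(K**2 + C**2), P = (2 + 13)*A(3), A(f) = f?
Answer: -12996/18765659 - 3*sqrt(565)/18765659 ≈ -0.00069634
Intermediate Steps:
P = 45 (P = (2 + 13)*3 = 15*3 = 45)
p(K, C) = -1 + sqrt(C**2 + K**2)/3 (p(K, C) = -1 + sqrt(K**2 + C**2)/3 = -1 + sqrt(C**2 + K**2)/3)
1/((P + (-1085 - 1*403)) + p(-23, 28 - 22)) = 1/((45 + (-1085 - 1*403)) + (-1 + sqrt((28 - 22)**2 + (-23)**2)/3)) = 1/((45 + (-1085 - 403)) + (-1 + sqrt(6**2 + 529)/3)) = 1/((45 - 1488) + (-1 + sqrt(36 + 529)/3)) = 1/(-1443 + (-1 + sqrt(565)/3)) = 1/(-1444 + sqrt(565)/3)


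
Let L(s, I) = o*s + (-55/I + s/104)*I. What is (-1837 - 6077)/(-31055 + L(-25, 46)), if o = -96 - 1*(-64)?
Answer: 137176/525565 ≈ 0.26101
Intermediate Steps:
o = -32 (o = -96 + 64 = -32)
L(s, I) = -32*s + I*(-55/I + s/104) (L(s, I) = -32*s + (-55/I + s/104)*I = -32*s + I*(-55/I + s/104))
(-1837 - 6077)/(-31055 + L(-25, 46)) = (-1837 - 6077)/(-31055 + (-55 - 32*(-25) + (1/104)*46*(-25))) = -7914/(-31055 + (-55 + 800 - 575/52)) = -7914/(-31055 + 38165/52) = -7914/(-1576695/52) = -7914*(-52/1576695) = 137176/525565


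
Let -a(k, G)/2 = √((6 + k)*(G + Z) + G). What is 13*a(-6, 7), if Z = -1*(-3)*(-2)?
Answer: -26*√7 ≈ -68.790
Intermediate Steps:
Z = -6 (Z = 3*(-2) = -6)
a(k, G) = -2*√(G + (-6 + G)*(6 + k)) (a(k, G) = -2*√((6 + k)*(G - 6) + G) = -2*√((6 + k)*(-6 + G) + G) = -2*√((-6 + G)*(6 + k) + G) = -2*√(G + (-6 + G)*(6 + k)))
13*a(-6, 7) = 13*(-2*√(-36 - 6*(-6) + 7*7 + 7*(-6))) = 13*(-2*√(-36 + 36 + 49 - 42)) = 13*(-2*√7) = -26*√7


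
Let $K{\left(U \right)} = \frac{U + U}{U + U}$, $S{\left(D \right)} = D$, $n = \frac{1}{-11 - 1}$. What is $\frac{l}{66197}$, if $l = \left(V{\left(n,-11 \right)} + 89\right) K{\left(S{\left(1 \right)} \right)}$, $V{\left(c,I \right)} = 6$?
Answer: $\frac{95}{66197} \approx 0.0014351$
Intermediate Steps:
$n = - \frac{1}{12}$ ($n = \frac{1}{-12} = - \frac{1}{12} \approx -0.083333$)
$K{\left(U \right)} = 1$ ($K{\left(U \right)} = \frac{2 U}{2 U} = 2 U \frac{1}{2 U} = 1$)
$l = 95$ ($l = \left(6 + 89\right) 1 = 95 \cdot 1 = 95$)
$\frac{l}{66197} = \frac{95}{66197}$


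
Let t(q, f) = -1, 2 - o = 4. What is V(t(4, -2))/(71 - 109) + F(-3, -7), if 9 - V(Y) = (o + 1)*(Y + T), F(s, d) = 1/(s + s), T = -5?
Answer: -14/57 ≈ -0.24561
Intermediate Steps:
o = -2 (o = 2 - 1*4 = 2 - 4 = -2)
F(s, d) = 1/(2*s)
V(Y) = 4 + Y (V(Y) = 9 - (-2 + 1)*(Y - 5) = 9 - (-1)*(-5 + Y) = 9 - (5 - Y) = 9 + (-5 + Y) = 4 + Y)
V(t(4, -2))/(71 - 109) + F(-3, -7) = (4 - 1)/(71 - 109) + (1/2)/(-3) = 3/(-38) + (1/2)*(-1/3) = 3*(-1/38) - 1/6 = -3/38 - 1/6 = -14/57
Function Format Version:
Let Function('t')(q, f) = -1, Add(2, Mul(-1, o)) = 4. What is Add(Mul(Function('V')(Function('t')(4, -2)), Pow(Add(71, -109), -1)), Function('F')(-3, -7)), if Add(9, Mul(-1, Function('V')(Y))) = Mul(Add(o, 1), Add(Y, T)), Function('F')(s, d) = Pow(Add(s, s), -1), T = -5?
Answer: Rational(-14, 57) ≈ -0.24561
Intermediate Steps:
o = -2 (o = Add(2, Mul(-1, 4)) = Add(2, -4) = -2)
Function('F')(s, d) = Mul(Rational(1, 2), Pow(s, -1)) (Function('F')(s, d) = Pow(Mul(2, s), -1) = Mul(Rational(1, 2), Pow(s, -1)))
Function('V')(Y) = Add(4, Y) (Function('V')(Y) = Add(9, Mul(-1, Mul(Add(-2, 1), Add(Y, -5)))) = Add(9, Mul(-1, Mul(-1, Add(-5, Y)))) = Add(9, Mul(-1, Add(5, Mul(-1, Y)))) = Add(9, Add(-5, Y)) = Add(4, Y))
Add(Mul(Function('V')(Function('t')(4, -2)), Pow(Add(71, -109), -1)), Function('F')(-3, -7)) = Add(Mul(Add(4, -1), Pow(Add(71, -109), -1)), Mul(Rational(1, 2), Pow(-3, -1))) = Add(Mul(3, Pow(-38, -1)), Mul(Rational(1, 2), Rational(-1, 3))) = Add(Mul(3, Rational(-1, 38)), Rational(-1, 6)) = Add(Rational(-3, 38), Rational(-1, 6)) = Rational(-14, 57)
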